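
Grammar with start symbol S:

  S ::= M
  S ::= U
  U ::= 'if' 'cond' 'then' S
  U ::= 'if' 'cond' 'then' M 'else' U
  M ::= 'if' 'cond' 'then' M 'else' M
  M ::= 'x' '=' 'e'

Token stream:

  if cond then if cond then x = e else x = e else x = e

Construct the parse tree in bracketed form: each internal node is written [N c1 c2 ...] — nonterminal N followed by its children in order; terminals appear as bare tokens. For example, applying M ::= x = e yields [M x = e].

S
M
if cond then M else M
if cond then if cond then M else M else M
if cond then if cond then x = e else M else M
if cond then if cond then x = e else x = e else M
if cond then if cond then x = e else x = e else x = e

[S [M if cond then [M if cond then [M x = e] else [M x = e]] else [M x = e]]]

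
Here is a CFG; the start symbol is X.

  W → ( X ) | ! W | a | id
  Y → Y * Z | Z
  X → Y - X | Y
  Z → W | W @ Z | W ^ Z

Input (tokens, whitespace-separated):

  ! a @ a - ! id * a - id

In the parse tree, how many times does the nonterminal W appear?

[X [Y [Z [W ! [W a]] @ [Z [W a]]]] - [X [Y [Y [Z [W ! [W id]]]] * [Z [W a]]] - [X [Y [Z [W id]]]]]]

7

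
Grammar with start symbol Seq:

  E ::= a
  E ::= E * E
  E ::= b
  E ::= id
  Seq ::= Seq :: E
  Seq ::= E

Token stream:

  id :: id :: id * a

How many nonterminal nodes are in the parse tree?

8

[Seq [Seq [Seq [E id]] :: [E id]] :: [E [E id] * [E a]]]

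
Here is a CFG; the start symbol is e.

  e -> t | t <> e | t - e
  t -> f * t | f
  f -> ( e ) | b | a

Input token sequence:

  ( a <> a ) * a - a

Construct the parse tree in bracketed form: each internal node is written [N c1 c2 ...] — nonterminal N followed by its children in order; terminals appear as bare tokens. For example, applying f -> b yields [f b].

[e [t [f ( [e [t [f a]] <> [e [t [f a]]]] )] * [t [f a]]] - [e [t [f a]]]]

e
t - e
f * t - e
( e ) * t - e
( t <> e ) * t - e
( f <> e ) * t - e
( a <> e ) * t - e
( a <> t ) * t - e
( a <> f ) * t - e
( a <> a ) * t - e
( a <> a ) * f - e
( a <> a ) * a - e
( a <> a ) * a - t
( a <> a ) * a - f
( a <> a ) * a - a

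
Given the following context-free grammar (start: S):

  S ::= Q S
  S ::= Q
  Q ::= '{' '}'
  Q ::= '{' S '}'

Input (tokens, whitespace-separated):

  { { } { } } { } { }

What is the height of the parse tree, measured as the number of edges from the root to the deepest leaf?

5

[S [Q { [S [Q { }] [S [Q { }]]] }] [S [Q { }] [S [Q { }]]]]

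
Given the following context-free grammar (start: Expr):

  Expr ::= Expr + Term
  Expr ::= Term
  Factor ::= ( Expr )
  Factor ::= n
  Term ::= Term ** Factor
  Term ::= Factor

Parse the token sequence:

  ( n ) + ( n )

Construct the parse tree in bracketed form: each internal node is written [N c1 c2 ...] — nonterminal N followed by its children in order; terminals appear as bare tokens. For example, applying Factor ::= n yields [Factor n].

[Expr [Expr [Term [Factor ( [Expr [Term [Factor n]]] )]]] + [Term [Factor ( [Expr [Term [Factor n]]] )]]]

Expr
Expr + Term
Term + Term
Factor + Term
( Expr ) + Term
( Term ) + Term
( Factor ) + Term
( n ) + Term
( n ) + Factor
( n ) + ( Expr )
( n ) + ( Term )
( n ) + ( Factor )
( n ) + ( n )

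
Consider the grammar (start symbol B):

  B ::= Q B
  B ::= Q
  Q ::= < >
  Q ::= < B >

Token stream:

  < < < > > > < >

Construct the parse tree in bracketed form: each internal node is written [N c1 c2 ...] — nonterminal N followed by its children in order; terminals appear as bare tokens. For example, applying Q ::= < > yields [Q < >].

[B [Q < [B [Q < [B [Q < >]] >]] >] [B [Q < >]]]

B
Q B
< B > B
< Q > B
< < B > > B
< < Q > > B
< < < > > > B
< < < > > > Q
< < < > > > < >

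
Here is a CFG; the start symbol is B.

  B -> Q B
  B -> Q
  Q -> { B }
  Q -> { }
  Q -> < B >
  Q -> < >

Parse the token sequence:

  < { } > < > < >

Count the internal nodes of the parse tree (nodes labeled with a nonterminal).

[B [Q < [B [Q { }]] >] [B [Q < >] [B [Q < >]]]]

8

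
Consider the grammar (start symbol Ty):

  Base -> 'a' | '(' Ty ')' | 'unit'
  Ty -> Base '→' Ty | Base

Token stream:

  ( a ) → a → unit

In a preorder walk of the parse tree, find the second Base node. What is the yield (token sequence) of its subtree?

a

[Ty [Base ( [Ty [Base a]] )] → [Ty [Base a] → [Ty [Base unit]]]]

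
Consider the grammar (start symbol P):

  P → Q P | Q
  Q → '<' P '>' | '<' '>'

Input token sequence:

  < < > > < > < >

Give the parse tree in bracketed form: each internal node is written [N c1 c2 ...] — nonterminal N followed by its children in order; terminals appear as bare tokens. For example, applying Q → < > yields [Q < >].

P
Q P
< P > P
< Q > P
< < > > P
< < > > Q P
< < > > < > P
< < > > < > Q
< < > > < > < >

[P [Q < [P [Q < >]] >] [P [Q < >] [P [Q < >]]]]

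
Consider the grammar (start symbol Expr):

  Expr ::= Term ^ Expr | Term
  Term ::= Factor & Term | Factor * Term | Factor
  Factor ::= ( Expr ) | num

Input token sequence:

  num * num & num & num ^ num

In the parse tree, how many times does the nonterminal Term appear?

[Expr [Term [Factor num] * [Term [Factor num] & [Term [Factor num] & [Term [Factor num]]]]] ^ [Expr [Term [Factor num]]]]

5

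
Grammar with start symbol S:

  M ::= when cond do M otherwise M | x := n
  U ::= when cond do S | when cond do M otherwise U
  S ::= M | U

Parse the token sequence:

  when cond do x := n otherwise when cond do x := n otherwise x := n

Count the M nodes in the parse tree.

[S [M when cond do [M x := n] otherwise [M when cond do [M x := n] otherwise [M x := n]]]]

5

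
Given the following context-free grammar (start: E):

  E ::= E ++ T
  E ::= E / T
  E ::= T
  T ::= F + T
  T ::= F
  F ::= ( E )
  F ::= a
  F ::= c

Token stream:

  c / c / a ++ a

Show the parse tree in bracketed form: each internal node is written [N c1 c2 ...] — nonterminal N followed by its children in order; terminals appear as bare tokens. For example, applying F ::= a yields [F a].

[E [E [E [E [T [F c]]] / [T [F c]]] / [T [F a]]] ++ [T [F a]]]

E
E ++ T
E / T ++ T
E / T / T ++ T
T / T / T ++ T
F / T / T ++ T
c / T / T ++ T
c / F / T ++ T
c / c / T ++ T
c / c / F ++ T
c / c / a ++ T
c / c / a ++ F
c / c / a ++ a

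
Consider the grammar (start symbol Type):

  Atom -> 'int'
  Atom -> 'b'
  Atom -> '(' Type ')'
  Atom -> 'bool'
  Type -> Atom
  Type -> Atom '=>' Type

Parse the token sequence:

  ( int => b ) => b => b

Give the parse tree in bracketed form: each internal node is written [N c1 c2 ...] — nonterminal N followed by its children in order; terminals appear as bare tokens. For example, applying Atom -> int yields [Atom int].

[Type [Atom ( [Type [Atom int] => [Type [Atom b]]] )] => [Type [Atom b] => [Type [Atom b]]]]

Type
Atom => Type
( Type ) => Type
( Atom => Type ) => Type
( int => Type ) => Type
( int => Atom ) => Type
( int => b ) => Type
( int => b ) => Atom => Type
( int => b ) => b => Type
( int => b ) => b => Atom
( int => b ) => b => b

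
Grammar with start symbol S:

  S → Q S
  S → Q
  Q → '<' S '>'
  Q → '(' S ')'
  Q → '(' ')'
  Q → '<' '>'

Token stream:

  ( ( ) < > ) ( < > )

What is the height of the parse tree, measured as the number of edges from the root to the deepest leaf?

5

[S [Q ( [S [Q ( )] [S [Q < >]]] )] [S [Q ( [S [Q < >]] )]]]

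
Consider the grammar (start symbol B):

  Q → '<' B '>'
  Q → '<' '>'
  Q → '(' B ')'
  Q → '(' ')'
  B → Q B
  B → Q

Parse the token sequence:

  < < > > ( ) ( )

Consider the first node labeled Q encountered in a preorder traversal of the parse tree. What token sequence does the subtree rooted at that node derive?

[B [Q < [B [Q < >]] >] [B [Q ( )] [B [Q ( )]]]]

< < > >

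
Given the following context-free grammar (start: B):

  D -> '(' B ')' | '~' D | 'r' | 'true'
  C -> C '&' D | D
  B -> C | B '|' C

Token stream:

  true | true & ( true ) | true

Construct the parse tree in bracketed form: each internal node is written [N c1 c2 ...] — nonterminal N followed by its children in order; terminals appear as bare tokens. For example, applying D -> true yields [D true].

[B [B [B [C [D true]]] | [C [C [D true]] & [D ( [B [C [D true]]] )]]] | [C [D true]]]

B
B | C
B | C | C
C | C | C
D | C | C
true | C | C
true | C & D | C
true | D & D | C
true | true & D | C
true | true & ( B ) | C
true | true & ( C ) | C
true | true & ( D ) | C
true | true & ( true ) | C
true | true & ( true ) | D
true | true & ( true ) | true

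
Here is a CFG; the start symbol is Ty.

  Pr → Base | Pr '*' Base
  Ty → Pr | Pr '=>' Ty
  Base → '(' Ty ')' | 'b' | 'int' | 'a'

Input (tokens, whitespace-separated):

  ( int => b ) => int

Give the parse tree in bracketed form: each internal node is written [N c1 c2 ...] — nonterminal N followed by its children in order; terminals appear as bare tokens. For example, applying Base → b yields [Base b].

Ty
Pr => Ty
Base => Ty
( Ty ) => Ty
( Pr => Ty ) => Ty
( Base => Ty ) => Ty
( int => Ty ) => Ty
( int => Pr ) => Ty
( int => Base ) => Ty
( int => b ) => Ty
( int => b ) => Pr
( int => b ) => Base
( int => b ) => int

[Ty [Pr [Base ( [Ty [Pr [Base int]] => [Ty [Pr [Base b]]]] )]] => [Ty [Pr [Base int]]]]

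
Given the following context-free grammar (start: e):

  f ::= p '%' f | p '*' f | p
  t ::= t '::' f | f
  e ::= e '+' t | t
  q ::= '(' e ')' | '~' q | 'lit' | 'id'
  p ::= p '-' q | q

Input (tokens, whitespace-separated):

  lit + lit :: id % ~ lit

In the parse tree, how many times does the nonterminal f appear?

4

[e [e [t [f [p [q lit]]]]] + [t [t [f [p [q lit]]]] :: [f [p [q id]] % [f [p [q ~ [q lit]]]]]]]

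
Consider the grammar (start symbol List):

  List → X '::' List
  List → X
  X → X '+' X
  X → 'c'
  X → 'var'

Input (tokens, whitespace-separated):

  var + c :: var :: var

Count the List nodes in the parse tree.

[List [X [X var] + [X c]] :: [List [X var] :: [List [X var]]]]

3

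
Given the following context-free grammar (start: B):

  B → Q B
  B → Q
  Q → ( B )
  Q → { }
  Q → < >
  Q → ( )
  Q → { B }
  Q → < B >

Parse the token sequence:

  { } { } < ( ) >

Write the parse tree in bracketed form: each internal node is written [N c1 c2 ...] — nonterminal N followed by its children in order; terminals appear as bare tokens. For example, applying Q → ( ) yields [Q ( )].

[B [Q { }] [B [Q { }] [B [Q < [B [Q ( )]] >]]]]

B
Q B
{ } B
{ } Q B
{ } { } B
{ } { } Q
{ } { } < B >
{ } { } < Q >
{ } { } < ( ) >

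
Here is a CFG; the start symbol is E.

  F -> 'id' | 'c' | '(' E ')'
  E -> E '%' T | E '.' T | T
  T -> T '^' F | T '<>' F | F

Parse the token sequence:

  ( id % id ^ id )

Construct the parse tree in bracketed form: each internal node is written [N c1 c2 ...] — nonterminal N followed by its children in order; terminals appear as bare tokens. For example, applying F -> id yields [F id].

[E [T [F ( [E [E [T [F id]]] % [T [T [F id]] ^ [F id]]] )]]]

E
T
F
( E )
( E % T )
( T % T )
( F % T )
( id % T )
( id % T ^ F )
( id % F ^ F )
( id % id ^ F )
( id % id ^ id )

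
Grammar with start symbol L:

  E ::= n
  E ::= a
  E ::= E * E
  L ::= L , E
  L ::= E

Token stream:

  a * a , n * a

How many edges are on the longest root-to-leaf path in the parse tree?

4

[L [L [E [E a] * [E a]]] , [E [E n] * [E a]]]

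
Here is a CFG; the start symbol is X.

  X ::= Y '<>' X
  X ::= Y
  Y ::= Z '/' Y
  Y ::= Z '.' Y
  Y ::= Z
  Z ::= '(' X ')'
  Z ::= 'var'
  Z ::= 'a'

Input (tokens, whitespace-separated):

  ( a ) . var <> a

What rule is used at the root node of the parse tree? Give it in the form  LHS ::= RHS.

X ::= Y '<>' X

[X [Y [Z ( [X [Y [Z a]]] )] . [Y [Z var]]] <> [X [Y [Z a]]]]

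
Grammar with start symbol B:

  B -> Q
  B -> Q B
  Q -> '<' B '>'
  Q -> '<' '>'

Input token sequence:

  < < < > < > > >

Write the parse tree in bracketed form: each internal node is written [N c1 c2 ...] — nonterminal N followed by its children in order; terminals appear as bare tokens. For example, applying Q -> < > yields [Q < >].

B
Q
< B >
< Q >
< < B > >
< < Q B > >
< < < > B > >
< < < > Q > >
< < < > < > > >

[B [Q < [B [Q < [B [Q < >] [B [Q < >]]] >]] >]]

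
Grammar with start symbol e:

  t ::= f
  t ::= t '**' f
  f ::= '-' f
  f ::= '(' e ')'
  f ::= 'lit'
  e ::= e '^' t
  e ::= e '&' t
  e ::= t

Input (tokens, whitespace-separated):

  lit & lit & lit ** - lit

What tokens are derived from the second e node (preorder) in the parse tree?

lit & lit

[e [e [e [t [f lit]]] & [t [f lit]]] & [t [t [f lit]] ** [f - [f lit]]]]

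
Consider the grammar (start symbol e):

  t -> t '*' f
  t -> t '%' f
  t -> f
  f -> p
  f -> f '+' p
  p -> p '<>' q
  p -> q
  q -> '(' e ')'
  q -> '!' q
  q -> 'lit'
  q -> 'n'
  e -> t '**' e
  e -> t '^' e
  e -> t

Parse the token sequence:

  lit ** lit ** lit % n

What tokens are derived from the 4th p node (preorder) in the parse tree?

n

[e [t [f [p [q lit]]]] ** [e [t [f [p [q lit]]]] ** [e [t [t [f [p [q lit]]]] % [f [p [q n]]]]]]]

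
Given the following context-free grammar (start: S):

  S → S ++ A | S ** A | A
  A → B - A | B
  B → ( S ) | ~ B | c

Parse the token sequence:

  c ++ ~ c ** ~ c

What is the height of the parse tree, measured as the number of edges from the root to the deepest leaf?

5

[S [S [S [A [B c]]] ++ [A [B ~ [B c]]]] ** [A [B ~ [B c]]]]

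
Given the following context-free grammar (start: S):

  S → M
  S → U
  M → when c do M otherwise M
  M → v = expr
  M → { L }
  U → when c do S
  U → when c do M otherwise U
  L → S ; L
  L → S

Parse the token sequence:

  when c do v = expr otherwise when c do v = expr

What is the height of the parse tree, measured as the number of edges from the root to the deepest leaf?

5

[S [U when c do [M v = expr] otherwise [U when c do [S [M v = expr]]]]]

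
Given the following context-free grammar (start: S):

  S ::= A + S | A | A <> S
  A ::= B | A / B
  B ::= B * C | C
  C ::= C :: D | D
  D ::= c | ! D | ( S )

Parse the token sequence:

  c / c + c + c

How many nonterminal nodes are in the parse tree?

[S [A [A [B [C [D c]]]] / [B [C [D c]]]] + [S [A [B [C [D c]]]] + [S [A [B [C [D c]]]]]]]

19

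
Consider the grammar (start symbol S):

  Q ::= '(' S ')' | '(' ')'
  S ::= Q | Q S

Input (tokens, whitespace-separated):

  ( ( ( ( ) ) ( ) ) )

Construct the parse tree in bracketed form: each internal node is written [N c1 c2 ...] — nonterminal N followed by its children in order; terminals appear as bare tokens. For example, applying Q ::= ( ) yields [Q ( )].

S
Q
( S )
( Q )
( ( S ) )
( ( Q S ) )
( ( ( S ) S ) )
( ( ( Q ) S ) )
( ( ( ( ) ) S ) )
( ( ( ( ) ) Q ) )
( ( ( ( ) ) ( ) ) )

[S [Q ( [S [Q ( [S [Q ( [S [Q ( )]] )] [S [Q ( )]]] )]] )]]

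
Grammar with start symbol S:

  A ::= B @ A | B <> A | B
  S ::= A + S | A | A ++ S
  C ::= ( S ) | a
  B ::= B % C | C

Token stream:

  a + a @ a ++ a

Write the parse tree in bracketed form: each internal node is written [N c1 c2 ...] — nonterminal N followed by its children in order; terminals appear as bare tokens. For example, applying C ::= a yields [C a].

[S [A [B [C a]]] + [S [A [B [C a]] @ [A [B [C a]]]] ++ [S [A [B [C a]]]]]]

S
A + S
B + S
C + S
a + S
a + A ++ S
a + B @ A ++ S
a + C @ A ++ S
a + a @ A ++ S
a + a @ B ++ S
a + a @ C ++ S
a + a @ a ++ S
a + a @ a ++ A
a + a @ a ++ B
a + a @ a ++ C
a + a @ a ++ a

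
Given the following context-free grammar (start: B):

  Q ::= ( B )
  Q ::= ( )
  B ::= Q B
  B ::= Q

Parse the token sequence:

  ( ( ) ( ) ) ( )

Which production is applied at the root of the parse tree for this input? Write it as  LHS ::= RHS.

[B [Q ( [B [Q ( )] [B [Q ( )]]] )] [B [Q ( )]]]

B ::= Q B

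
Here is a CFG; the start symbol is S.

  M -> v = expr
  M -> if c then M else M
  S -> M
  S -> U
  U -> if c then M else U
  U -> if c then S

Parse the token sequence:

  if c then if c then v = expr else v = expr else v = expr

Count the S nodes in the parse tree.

[S [M if c then [M if c then [M v = expr] else [M v = expr]] else [M v = expr]]]

1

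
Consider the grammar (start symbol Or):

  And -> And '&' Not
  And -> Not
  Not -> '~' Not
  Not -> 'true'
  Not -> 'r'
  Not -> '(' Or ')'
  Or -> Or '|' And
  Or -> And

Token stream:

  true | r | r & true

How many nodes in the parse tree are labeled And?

4

[Or [Or [Or [And [Not true]]] | [And [Not r]]] | [And [And [Not r]] & [Not true]]]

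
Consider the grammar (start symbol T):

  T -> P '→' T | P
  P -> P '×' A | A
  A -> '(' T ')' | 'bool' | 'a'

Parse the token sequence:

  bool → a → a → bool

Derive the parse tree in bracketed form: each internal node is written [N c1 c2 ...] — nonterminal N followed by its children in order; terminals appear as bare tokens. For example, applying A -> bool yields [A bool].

[T [P [A bool]] → [T [P [A a]] → [T [P [A a]] → [T [P [A bool]]]]]]

T
P → T
A → T
bool → T
bool → P → T
bool → A → T
bool → a → T
bool → a → P → T
bool → a → A → T
bool → a → a → T
bool → a → a → P
bool → a → a → A
bool → a → a → bool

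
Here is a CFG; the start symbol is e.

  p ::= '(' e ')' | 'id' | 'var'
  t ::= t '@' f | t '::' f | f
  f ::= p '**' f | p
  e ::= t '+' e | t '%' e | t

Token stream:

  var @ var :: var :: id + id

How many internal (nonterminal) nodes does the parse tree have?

[e [t [t [t [t [f [p var]]] @ [f [p var]]] :: [f [p var]]] :: [f [p id]]] + [e [t [f [p id]]]]]

17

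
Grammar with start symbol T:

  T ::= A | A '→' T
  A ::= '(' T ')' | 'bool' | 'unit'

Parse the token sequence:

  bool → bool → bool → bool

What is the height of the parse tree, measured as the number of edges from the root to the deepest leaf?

5

[T [A bool] → [T [A bool] → [T [A bool] → [T [A bool]]]]]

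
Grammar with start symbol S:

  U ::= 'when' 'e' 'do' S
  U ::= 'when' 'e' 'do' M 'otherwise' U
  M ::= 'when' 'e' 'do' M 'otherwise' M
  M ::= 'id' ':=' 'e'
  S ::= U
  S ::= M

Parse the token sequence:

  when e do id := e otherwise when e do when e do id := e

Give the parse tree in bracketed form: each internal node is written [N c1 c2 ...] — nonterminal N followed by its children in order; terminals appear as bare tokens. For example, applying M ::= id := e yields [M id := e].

S
U
when e do M otherwise U
when e do id := e otherwise U
when e do id := e otherwise when e do S
when e do id := e otherwise when e do U
when e do id := e otherwise when e do when e do S
when e do id := e otherwise when e do when e do M
when e do id := e otherwise when e do when e do id := e

[S [U when e do [M id := e] otherwise [U when e do [S [U when e do [S [M id := e]]]]]]]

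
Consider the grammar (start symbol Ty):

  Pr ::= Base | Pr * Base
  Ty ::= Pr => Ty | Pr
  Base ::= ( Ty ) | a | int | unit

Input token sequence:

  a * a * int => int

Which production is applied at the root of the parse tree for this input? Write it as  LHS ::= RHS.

Ty ::= Pr => Ty

[Ty [Pr [Pr [Pr [Base a]] * [Base a]] * [Base int]] => [Ty [Pr [Base int]]]]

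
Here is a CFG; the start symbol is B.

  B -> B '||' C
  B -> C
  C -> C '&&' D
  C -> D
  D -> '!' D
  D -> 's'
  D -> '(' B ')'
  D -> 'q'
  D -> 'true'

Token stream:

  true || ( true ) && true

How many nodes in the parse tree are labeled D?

4

[B [B [C [D true]]] || [C [C [D ( [B [C [D true]]] )]] && [D true]]]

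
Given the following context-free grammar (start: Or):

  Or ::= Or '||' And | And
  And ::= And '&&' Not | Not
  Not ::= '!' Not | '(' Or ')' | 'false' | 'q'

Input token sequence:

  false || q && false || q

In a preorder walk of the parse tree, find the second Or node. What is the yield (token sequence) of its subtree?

[Or [Or [Or [And [Not false]]] || [And [And [Not q]] && [Not false]]] || [And [Not q]]]

false || q && false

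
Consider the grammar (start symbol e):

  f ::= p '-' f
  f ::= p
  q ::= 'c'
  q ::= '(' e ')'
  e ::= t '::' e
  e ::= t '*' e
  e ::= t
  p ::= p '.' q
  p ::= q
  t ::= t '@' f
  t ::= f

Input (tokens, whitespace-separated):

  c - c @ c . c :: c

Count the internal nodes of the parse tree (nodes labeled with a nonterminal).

[e [t [t [f [p [q c]] - [f [p [q c]]]]] @ [f [p [p [q c]] . [q c]]]] :: [e [t [f [p [q c]]]]]]

19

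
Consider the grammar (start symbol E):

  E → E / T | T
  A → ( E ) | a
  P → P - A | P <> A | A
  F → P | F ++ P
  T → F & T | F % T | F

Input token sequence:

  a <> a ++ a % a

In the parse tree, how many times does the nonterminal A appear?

4

[E [T [F [F [P [P [A a]] <> [A a]]] ++ [P [A a]]] % [T [F [P [A a]]]]]]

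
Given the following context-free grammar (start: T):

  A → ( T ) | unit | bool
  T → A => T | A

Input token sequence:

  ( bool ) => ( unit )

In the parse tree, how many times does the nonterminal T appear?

4

[T [A ( [T [A bool]] )] => [T [A ( [T [A unit]] )]]]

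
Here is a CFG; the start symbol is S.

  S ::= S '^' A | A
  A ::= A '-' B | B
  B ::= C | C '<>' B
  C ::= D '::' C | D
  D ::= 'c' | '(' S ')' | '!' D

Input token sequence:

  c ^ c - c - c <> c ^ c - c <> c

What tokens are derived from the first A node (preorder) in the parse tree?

c

[S [S [S [A [B [C [D c]]]]] ^ [A [A [A [B [C [D c]]]] - [B [C [D c]]]] - [B [C [D c]] <> [B [C [D c]]]]]] ^ [A [A [B [C [D c]]]] - [B [C [D c]] <> [B [C [D c]]]]]]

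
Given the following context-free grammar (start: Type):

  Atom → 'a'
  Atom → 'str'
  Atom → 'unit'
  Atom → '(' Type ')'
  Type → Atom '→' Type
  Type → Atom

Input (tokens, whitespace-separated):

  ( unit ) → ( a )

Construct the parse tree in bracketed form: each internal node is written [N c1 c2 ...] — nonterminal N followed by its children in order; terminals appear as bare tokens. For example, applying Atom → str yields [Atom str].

Type
Atom → Type
( Type ) → Type
( Atom ) → Type
( unit ) → Type
( unit ) → Atom
( unit ) → ( Type )
( unit ) → ( Atom )
( unit ) → ( a )

[Type [Atom ( [Type [Atom unit]] )] → [Type [Atom ( [Type [Atom a]] )]]]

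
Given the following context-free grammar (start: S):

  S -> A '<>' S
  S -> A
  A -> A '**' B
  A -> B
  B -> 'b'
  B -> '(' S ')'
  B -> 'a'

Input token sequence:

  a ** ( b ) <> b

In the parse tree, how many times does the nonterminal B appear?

4

[S [A [A [B a]] ** [B ( [S [A [B b]]] )]] <> [S [A [B b]]]]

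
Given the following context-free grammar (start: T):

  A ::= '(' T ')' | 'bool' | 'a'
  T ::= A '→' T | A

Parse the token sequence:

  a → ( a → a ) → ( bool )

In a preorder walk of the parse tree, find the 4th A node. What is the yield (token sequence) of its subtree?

[T [A a] → [T [A ( [T [A a] → [T [A a]]] )] → [T [A ( [T [A bool]] )]]]]

a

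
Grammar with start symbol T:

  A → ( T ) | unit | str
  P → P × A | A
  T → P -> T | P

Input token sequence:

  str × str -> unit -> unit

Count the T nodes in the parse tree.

3

[T [P [P [A str]] × [A str]] -> [T [P [A unit]] -> [T [P [A unit]]]]]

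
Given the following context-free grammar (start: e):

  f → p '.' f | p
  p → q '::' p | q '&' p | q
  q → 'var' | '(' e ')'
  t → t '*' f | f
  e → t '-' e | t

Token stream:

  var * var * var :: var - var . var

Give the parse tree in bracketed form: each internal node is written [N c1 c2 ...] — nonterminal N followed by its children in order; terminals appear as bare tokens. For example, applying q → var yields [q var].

[e [t [t [t [f [p [q var]]]] * [f [p [q var]]]] * [f [p [q var] :: [p [q var]]]]] - [e [t [f [p [q var]] . [f [p [q var]]]]]]]

e
t - e
t * f - e
t * f * f - e
f * f * f - e
p * f * f - e
q * f * f - e
var * f * f - e
var * p * f - e
var * q * f - e
var * var * f - e
var * var * p - e
var * var * q :: p - e
var * var * var :: p - e
var * var * var :: q - e
var * var * var :: var - e
var * var * var :: var - t
var * var * var :: var - f
var * var * var :: var - p . f
var * var * var :: var - q . f
var * var * var :: var - var . f
var * var * var :: var - var . p
var * var * var :: var - var . q
var * var * var :: var - var . var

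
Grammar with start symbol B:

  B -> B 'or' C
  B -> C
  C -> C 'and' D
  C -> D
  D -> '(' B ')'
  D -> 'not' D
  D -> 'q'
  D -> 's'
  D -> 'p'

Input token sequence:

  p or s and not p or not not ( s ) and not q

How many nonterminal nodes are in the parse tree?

20

[B [B [B [C [D p]]] or [C [C [D s]] and [D not [D p]]]] or [C [C [D not [D not [D ( [B [C [D s]]] )]]]] and [D not [D q]]]]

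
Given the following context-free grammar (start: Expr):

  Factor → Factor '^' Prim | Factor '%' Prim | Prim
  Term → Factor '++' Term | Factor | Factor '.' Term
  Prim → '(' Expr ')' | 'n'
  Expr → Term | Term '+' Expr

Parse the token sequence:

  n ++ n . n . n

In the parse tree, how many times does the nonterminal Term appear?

[Expr [Term [Factor [Prim n]] ++ [Term [Factor [Prim n]] . [Term [Factor [Prim n]] . [Term [Factor [Prim n]]]]]]]

4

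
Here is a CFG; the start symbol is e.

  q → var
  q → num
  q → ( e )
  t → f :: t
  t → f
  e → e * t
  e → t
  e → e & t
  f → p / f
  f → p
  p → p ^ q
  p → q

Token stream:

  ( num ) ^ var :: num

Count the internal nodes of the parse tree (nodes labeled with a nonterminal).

[e [t [f [p [p [q ( [e [t [f [p [q num]]]]] )]] ^ [q var]]] :: [t [f [p [q num]]]]]]

16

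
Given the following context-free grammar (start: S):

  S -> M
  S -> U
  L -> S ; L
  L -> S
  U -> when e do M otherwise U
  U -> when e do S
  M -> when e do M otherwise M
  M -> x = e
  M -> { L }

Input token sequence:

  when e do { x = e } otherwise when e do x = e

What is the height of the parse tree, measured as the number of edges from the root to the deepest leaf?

[S [U when e do [M { [L [S [M x = e]]] }] otherwise [U when e do [S [M x = e]]]]]

6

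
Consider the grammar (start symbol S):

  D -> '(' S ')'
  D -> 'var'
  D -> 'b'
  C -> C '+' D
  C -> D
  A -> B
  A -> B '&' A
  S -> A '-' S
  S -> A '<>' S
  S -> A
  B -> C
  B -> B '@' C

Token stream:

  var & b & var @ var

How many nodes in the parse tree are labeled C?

4

[S [A [B [C [D var]]] & [A [B [C [D b]]] & [A [B [B [C [D var]]] @ [C [D var]]]]]]]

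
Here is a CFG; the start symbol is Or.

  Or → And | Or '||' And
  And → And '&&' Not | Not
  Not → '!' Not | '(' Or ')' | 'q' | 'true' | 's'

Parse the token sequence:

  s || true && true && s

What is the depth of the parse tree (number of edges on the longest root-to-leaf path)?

[Or [Or [And [Not s]]] || [And [And [And [Not true]] && [Not true]] && [Not s]]]

5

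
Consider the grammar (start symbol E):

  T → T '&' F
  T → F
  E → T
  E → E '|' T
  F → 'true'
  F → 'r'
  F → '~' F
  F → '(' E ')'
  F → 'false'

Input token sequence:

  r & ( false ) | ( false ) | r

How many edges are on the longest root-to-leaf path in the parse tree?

[E [E [E [T [T [F r]] & [F ( [E [T [F false]]] )]]] | [T [F ( [E [T [F false]]] )]]] | [T [F r]]]

8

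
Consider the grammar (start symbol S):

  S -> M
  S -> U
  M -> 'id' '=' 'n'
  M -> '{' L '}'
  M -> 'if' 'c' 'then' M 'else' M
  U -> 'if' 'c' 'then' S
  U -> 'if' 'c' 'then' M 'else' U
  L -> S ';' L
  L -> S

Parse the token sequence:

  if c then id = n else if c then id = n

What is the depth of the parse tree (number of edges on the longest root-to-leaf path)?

[S [U if c then [M id = n] else [U if c then [S [M id = n]]]]]

5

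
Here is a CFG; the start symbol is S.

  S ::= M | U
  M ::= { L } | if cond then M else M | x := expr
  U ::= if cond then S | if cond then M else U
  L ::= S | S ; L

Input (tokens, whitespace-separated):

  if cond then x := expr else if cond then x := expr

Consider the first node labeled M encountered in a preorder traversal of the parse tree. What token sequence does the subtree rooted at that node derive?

x := expr

[S [U if cond then [M x := expr] else [U if cond then [S [M x := expr]]]]]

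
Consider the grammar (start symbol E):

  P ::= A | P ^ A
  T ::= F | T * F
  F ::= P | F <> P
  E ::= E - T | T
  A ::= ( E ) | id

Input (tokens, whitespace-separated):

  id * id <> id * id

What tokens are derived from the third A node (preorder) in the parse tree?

[E [T [T [T [F [P [A id]]]] * [F [F [P [A id]]] <> [P [A id]]]] * [F [P [A id]]]]]

id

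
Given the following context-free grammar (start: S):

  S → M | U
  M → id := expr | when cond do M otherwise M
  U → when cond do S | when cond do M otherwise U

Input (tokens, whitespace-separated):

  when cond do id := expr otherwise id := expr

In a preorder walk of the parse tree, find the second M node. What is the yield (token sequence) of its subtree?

id := expr

[S [M when cond do [M id := expr] otherwise [M id := expr]]]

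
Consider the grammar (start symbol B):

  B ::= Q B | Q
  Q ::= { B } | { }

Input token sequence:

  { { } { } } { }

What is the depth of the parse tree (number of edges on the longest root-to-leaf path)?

[B [Q { [B [Q { }] [B [Q { }]]] }] [B [Q { }]]]

5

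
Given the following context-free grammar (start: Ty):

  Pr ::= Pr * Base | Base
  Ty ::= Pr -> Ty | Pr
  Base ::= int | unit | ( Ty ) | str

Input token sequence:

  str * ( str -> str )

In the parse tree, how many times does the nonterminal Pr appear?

4

[Ty [Pr [Pr [Base str]] * [Base ( [Ty [Pr [Base str]] -> [Ty [Pr [Base str]]]] )]]]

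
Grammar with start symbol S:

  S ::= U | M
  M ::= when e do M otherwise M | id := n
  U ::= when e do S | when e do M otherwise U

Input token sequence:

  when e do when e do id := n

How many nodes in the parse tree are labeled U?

2

[S [U when e do [S [U when e do [S [M id := n]]]]]]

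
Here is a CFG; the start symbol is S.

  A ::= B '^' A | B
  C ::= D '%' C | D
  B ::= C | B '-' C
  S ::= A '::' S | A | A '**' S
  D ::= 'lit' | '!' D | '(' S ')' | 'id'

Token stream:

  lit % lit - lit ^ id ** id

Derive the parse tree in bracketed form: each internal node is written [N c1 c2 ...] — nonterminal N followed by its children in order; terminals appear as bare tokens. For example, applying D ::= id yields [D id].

S
A ** S
B ^ A ** S
B - C ^ A ** S
C - C ^ A ** S
D % C - C ^ A ** S
lit % C - C ^ A ** S
lit % D - C ^ A ** S
lit % lit - C ^ A ** S
lit % lit - D ^ A ** S
lit % lit - lit ^ A ** S
lit % lit - lit ^ B ** S
lit % lit - lit ^ C ** S
lit % lit - lit ^ D ** S
lit % lit - lit ^ id ** S
lit % lit - lit ^ id ** A
lit % lit - lit ^ id ** B
lit % lit - lit ^ id ** C
lit % lit - lit ^ id ** D
lit % lit - lit ^ id ** id

[S [A [B [B [C [D lit] % [C [D lit]]]] - [C [D lit]]] ^ [A [B [C [D id]]]]] ** [S [A [B [C [D id]]]]]]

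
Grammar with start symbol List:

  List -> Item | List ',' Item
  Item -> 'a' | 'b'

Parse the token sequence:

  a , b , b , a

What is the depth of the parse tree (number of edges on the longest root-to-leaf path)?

[List [List [List [List [Item a]] , [Item b]] , [Item b]] , [Item a]]

5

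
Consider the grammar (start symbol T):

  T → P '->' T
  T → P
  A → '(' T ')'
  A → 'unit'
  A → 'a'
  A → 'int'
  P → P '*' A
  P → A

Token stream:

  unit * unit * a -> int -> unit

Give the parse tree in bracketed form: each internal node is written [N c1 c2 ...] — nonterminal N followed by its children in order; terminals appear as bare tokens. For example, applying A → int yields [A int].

[T [P [P [P [A unit]] * [A unit]] * [A a]] -> [T [P [A int]] -> [T [P [A unit]]]]]

T
P -> T
P * A -> T
P * A * A -> T
A * A * A -> T
unit * A * A -> T
unit * unit * A -> T
unit * unit * a -> T
unit * unit * a -> P -> T
unit * unit * a -> A -> T
unit * unit * a -> int -> T
unit * unit * a -> int -> P
unit * unit * a -> int -> A
unit * unit * a -> int -> unit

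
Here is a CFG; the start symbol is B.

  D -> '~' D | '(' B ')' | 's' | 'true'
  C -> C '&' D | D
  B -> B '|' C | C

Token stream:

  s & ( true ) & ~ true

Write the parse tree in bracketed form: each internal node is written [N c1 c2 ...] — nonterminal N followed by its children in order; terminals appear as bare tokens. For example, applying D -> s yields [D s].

B
C
C & D
C & D & D
D & D & D
s & D & D
s & ( B ) & D
s & ( C ) & D
s & ( D ) & D
s & ( true ) & D
s & ( true ) & ~ D
s & ( true ) & ~ true

[B [C [C [C [D s]] & [D ( [B [C [D true]]] )]] & [D ~ [D true]]]]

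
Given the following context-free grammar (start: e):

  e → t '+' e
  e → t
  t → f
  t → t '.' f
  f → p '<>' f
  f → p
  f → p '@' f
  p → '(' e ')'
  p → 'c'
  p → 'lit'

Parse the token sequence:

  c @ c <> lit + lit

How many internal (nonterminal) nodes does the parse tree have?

[e [t [f [p c] @ [f [p c] <> [f [p lit]]]]] + [e [t [f [p lit]]]]]

12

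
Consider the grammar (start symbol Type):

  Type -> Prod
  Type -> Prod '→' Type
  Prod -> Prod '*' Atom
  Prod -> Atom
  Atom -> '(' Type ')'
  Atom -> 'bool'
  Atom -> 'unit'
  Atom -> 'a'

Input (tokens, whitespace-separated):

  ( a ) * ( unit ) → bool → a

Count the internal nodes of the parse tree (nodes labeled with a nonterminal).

17

[Type [Prod [Prod [Atom ( [Type [Prod [Atom a]]] )]] * [Atom ( [Type [Prod [Atom unit]]] )]] → [Type [Prod [Atom bool]] → [Type [Prod [Atom a]]]]]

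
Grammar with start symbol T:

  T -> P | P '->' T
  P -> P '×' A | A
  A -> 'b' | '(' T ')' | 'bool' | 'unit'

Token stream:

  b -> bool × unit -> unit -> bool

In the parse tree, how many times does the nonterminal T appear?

4

[T [P [A b]] -> [T [P [P [A bool]] × [A unit]] -> [T [P [A unit]] -> [T [P [A bool]]]]]]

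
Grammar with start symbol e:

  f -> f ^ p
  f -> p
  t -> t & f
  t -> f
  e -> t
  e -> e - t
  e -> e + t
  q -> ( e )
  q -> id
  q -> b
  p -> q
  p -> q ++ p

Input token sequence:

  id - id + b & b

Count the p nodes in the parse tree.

4

[e [e [e [t [f [p [q id]]]]] - [t [f [p [q id]]]]] + [t [t [f [p [q b]]]] & [f [p [q b]]]]]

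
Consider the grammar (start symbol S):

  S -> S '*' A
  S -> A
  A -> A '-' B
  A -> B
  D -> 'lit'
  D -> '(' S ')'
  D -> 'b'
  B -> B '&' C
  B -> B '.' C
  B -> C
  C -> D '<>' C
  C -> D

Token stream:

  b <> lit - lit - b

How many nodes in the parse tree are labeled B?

3

[S [A [A [A [B [C [D b] <> [C [D lit]]]]] - [B [C [D lit]]]] - [B [C [D b]]]]]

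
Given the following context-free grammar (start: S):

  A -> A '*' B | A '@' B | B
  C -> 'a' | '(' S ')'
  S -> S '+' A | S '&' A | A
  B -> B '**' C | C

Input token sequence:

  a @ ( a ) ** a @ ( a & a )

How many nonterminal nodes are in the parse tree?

24

[S [A [A [A [B [C a]]] @ [B [B [C ( [S [A [B [C a]]]] )]] ** [C a]]] @ [B [C ( [S [S [A [B [C a]]]] & [A [B [C a]]]] )]]]]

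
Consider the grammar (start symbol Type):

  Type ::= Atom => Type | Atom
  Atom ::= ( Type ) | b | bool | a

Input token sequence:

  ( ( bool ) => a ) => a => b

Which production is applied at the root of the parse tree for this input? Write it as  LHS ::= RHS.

Type ::= Atom => Type

[Type [Atom ( [Type [Atom ( [Type [Atom bool]] )] => [Type [Atom a]]] )] => [Type [Atom a] => [Type [Atom b]]]]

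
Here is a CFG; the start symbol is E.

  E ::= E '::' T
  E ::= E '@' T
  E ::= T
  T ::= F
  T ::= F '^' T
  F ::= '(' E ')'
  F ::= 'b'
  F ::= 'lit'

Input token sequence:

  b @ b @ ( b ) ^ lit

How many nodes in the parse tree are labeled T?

5

[E [E [E [T [F b]]] @ [T [F b]]] @ [T [F ( [E [T [F b]]] )] ^ [T [F lit]]]]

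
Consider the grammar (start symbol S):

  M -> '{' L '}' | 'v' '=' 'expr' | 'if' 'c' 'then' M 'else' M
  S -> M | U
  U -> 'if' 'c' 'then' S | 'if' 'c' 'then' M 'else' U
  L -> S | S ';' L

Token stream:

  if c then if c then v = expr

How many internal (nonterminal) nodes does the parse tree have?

[S [U if c then [S [U if c then [S [M v = expr]]]]]]

6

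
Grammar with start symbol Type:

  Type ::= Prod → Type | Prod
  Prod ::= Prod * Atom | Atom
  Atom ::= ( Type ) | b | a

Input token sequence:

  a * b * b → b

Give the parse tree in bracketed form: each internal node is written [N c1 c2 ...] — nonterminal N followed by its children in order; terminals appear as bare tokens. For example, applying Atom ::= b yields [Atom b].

[Type [Prod [Prod [Prod [Atom a]] * [Atom b]] * [Atom b]] → [Type [Prod [Atom b]]]]

Type
Prod → Type
Prod * Atom → Type
Prod * Atom * Atom → Type
Atom * Atom * Atom → Type
a * Atom * Atom → Type
a * b * Atom → Type
a * b * b → Type
a * b * b → Prod
a * b * b → Atom
a * b * b → b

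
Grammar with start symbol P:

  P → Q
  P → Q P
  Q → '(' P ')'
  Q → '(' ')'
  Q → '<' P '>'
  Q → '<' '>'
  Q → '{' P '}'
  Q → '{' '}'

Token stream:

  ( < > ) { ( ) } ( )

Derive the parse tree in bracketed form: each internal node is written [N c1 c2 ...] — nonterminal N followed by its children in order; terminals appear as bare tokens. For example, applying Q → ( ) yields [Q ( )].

[P [Q ( [P [Q < >]] )] [P [Q { [P [Q ( )]] }] [P [Q ( )]]]]

P
Q P
( P ) P
( Q ) P
( < > ) P
( < > ) Q P
( < > ) { P } P
( < > ) { Q } P
( < > ) { ( ) } P
( < > ) { ( ) } Q
( < > ) { ( ) } ( )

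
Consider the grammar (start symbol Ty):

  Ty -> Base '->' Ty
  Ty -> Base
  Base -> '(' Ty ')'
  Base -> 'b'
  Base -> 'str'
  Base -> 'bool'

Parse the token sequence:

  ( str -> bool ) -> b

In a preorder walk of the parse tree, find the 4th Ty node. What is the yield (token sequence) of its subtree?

b

[Ty [Base ( [Ty [Base str] -> [Ty [Base bool]]] )] -> [Ty [Base b]]]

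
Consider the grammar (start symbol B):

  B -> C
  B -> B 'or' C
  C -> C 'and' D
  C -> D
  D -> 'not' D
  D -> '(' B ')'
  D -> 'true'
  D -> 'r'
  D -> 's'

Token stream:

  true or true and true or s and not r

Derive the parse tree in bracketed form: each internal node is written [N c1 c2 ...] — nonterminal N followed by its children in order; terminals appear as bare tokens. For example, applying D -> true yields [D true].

[B [B [B [C [D true]]] or [C [C [D true]] and [D true]]] or [C [C [D s]] and [D not [D r]]]]

B
B or C
B or C or C
C or C or C
D or C or C
true or C or C
true or C and D or C
true or D and D or C
true or true and D or C
true or true and true or C
true or true and true or C and D
true or true and true or D and D
true or true and true or s and D
true or true and true or s and not D
true or true and true or s and not r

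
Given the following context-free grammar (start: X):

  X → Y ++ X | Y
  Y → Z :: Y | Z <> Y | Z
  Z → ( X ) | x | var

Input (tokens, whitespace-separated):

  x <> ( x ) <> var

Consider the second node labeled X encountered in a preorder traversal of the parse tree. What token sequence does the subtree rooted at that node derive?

[X [Y [Z x] <> [Y [Z ( [X [Y [Z x]]] )] <> [Y [Z var]]]]]

x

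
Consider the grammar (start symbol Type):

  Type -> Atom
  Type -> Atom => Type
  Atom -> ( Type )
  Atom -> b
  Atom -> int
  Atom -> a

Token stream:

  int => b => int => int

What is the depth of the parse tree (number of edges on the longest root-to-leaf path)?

[Type [Atom int] => [Type [Atom b] => [Type [Atom int] => [Type [Atom int]]]]]

5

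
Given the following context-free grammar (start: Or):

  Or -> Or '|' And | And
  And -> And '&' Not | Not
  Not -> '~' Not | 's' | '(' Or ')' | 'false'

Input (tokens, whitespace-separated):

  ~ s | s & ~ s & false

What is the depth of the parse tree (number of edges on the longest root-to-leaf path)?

5

[Or [Or [And [Not ~ [Not s]]]] | [And [And [And [Not s]] & [Not ~ [Not s]]] & [Not false]]]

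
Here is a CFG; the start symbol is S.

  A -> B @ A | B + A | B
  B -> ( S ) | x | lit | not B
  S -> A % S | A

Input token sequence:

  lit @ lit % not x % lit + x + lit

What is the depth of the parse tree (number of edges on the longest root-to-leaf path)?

[S [A [B lit] @ [A [B lit]]] % [S [A [B not [B x]]] % [S [A [B lit] + [A [B x] + [A [B lit]]]]]]]

7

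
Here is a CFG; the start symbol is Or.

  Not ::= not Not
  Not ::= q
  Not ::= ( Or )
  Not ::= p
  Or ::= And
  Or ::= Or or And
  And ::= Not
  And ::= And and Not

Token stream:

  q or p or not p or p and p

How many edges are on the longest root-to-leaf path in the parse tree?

[Or [Or [Or [Or [And [Not q]]] or [And [Not p]]] or [And [Not not [Not p]]]] or [And [And [Not p]] and [Not p]]]

6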